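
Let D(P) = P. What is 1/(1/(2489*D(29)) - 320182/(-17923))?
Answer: 1293700063/23111074865 ≈ 0.055977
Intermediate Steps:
1/(1/(2489*D(29)) - 320182/(-17923)) = 1/(1/(2489*29) - 320182/(-17923)) = 1/((1/2489)*(1/29) - 320182*(-1/17923)) = 1/(1/72181 + 320182/17923) = 1/(23111074865/1293700063) = 1293700063/23111074865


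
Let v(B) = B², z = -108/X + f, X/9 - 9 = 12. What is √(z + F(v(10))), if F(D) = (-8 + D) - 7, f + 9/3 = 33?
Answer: 3*√623/7 ≈ 10.697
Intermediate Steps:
X = 189 (X = 81 + 9*12 = 81 + 108 = 189)
f = 30 (f = -3 + 33 = 30)
z = 206/7 (z = -108/189 + 30 = (1/189)*(-108) + 30 = -4/7 + 30 = 206/7 ≈ 29.429)
F(D) = -15 + D
√(z + F(v(10))) = √(206/7 + (-15 + 10²)) = √(206/7 + (-15 + 100)) = √(206/7 + 85) = √(801/7) = 3*√623/7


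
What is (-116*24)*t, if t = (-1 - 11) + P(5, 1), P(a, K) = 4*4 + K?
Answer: -13920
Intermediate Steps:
P(a, K) = 16 + K
t = 5 (t = (-1 - 11) + (16 + 1) = -12 + 17 = 5)
(-116*24)*t = -116*24*5 = -2784*5 = -13920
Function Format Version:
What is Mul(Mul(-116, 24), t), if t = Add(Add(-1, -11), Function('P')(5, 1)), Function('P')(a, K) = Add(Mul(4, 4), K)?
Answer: -13920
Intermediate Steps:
Function('P')(a, K) = Add(16, K)
t = 5 (t = Add(Add(-1, -11), Add(16, 1)) = Add(-12, 17) = 5)
Mul(Mul(-116, 24), t) = Mul(Mul(-116, 24), 5) = Mul(-2784, 5) = -13920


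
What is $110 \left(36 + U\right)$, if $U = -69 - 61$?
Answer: $-10340$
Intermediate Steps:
$U = -130$ ($U = -69 - 61 = -130$)
$110 \left(36 + U\right) = 110 \left(36 - 130\right) = 110 \left(-94\right) = -10340$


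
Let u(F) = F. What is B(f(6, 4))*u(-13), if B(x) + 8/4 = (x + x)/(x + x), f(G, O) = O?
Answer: 13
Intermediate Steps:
B(x) = -1 (B(x) = -2 + (x + x)/(x + x) = -2 + (2*x)/((2*x)) = -2 + (2*x)*(1/(2*x)) = -2 + 1 = -1)
B(f(6, 4))*u(-13) = -1*(-13) = 13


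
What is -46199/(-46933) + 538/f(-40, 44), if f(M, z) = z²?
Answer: 57345609/45431144 ≈ 1.2623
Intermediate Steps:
-46199/(-46933) + 538/f(-40, 44) = -46199/(-46933) + 538/(44²) = -46199*(-1/46933) + 538/1936 = 46199/46933 + 538*(1/1936) = 46199/46933 + 269/968 = 57345609/45431144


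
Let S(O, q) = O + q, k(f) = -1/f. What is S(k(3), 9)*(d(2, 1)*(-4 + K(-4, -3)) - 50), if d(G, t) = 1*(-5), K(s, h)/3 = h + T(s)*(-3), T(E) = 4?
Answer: 1690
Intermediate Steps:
K(s, h) = -36 + 3*h (K(s, h) = 3*(h + 4*(-3)) = 3*(h - 12) = 3*(-12 + h) = -36 + 3*h)
d(G, t) = -5
S(k(3), 9)*(d(2, 1)*(-4 + K(-4, -3)) - 50) = (-1/3 + 9)*(-5*(-4 + (-36 + 3*(-3))) - 50) = (-1*⅓ + 9)*(-5*(-4 + (-36 - 9)) - 50) = (-⅓ + 9)*(-5*(-4 - 45) - 50) = 26*(-5*(-49) - 50)/3 = 26*(245 - 50)/3 = (26/3)*195 = 1690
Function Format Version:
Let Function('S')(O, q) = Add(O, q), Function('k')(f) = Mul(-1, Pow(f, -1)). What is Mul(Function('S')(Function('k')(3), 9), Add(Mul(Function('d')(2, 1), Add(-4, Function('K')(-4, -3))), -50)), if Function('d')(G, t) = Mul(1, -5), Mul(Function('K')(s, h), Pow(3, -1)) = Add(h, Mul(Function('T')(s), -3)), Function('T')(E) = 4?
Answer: 1690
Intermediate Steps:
Function('K')(s, h) = Add(-36, Mul(3, h)) (Function('K')(s, h) = Mul(3, Add(h, Mul(4, -3))) = Mul(3, Add(h, -12)) = Mul(3, Add(-12, h)) = Add(-36, Mul(3, h)))
Function('d')(G, t) = -5
Mul(Function('S')(Function('k')(3), 9), Add(Mul(Function('d')(2, 1), Add(-4, Function('K')(-4, -3))), -50)) = Mul(Add(Mul(-1, Pow(3, -1)), 9), Add(Mul(-5, Add(-4, Add(-36, Mul(3, -3)))), -50)) = Mul(Add(Mul(-1, Rational(1, 3)), 9), Add(Mul(-5, Add(-4, Add(-36, -9))), -50)) = Mul(Add(Rational(-1, 3), 9), Add(Mul(-5, Add(-4, -45)), -50)) = Mul(Rational(26, 3), Add(Mul(-5, -49), -50)) = Mul(Rational(26, 3), Add(245, -50)) = Mul(Rational(26, 3), 195) = 1690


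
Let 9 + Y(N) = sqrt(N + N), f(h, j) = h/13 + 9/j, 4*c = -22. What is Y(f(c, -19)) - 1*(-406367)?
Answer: 406358 + I*sqrt(109421)/247 ≈ 4.0636e+5 + 1.3392*I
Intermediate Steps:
c = -11/2 (c = (1/4)*(-22) = -11/2 ≈ -5.5000)
f(h, j) = 9/j + h/13 (f(h, j) = h*(1/13) + 9/j = h/13 + 9/j = 9/j + h/13)
Y(N) = -9 + sqrt(2)*sqrt(N) (Y(N) = -9 + sqrt(N + N) = -9 + sqrt(2*N) = -9 + sqrt(2)*sqrt(N))
Y(f(c, -19)) - 1*(-406367) = (-9 + sqrt(2)*sqrt(9/(-19) + (1/13)*(-11/2))) - 1*(-406367) = (-9 + sqrt(2)*sqrt(9*(-1/19) - 11/26)) + 406367 = (-9 + sqrt(2)*sqrt(-9/19 - 11/26)) + 406367 = (-9 + sqrt(2)*sqrt(-443/494)) + 406367 = (-9 + sqrt(2)*(I*sqrt(218842)/494)) + 406367 = (-9 + I*sqrt(109421)/247) + 406367 = 406358 + I*sqrt(109421)/247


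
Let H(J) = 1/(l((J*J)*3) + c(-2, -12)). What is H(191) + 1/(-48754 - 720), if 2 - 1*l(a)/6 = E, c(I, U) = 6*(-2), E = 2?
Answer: -24743/296844 ≈ -0.083354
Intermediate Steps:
c(I, U) = -12
l(a) = 0 (l(a) = 12 - 6*2 = 12 - 12 = 0)
H(J) = -1/12 (H(J) = 1/(0 - 12) = 1/(-12) = -1/12)
H(191) + 1/(-48754 - 720) = -1/12 + 1/(-48754 - 720) = -1/12 + 1/(-49474) = -1/12 - 1/49474 = -24743/296844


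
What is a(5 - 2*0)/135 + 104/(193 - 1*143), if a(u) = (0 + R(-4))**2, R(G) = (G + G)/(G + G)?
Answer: 1409/675 ≈ 2.0874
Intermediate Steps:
R(G) = 1 (R(G) = (2*G)/((2*G)) = (2*G)*(1/(2*G)) = 1)
a(u) = 1 (a(u) = (0 + 1)**2 = 1**2 = 1)
a(5 - 2*0)/135 + 104/(193 - 1*143) = 1/135 + 104/(193 - 1*143) = 1*(1/135) + 104/(193 - 143) = 1/135 + 104/50 = 1/135 + 104*(1/50) = 1/135 + 52/25 = 1409/675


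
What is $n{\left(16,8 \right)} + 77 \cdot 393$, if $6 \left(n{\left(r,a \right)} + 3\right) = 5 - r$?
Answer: $\frac{181537}{6} \approx 30256.0$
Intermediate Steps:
$n{\left(r,a \right)} = - \frac{13}{6} - \frac{r}{6}$ ($n{\left(r,a \right)} = -3 + \frac{5 - r}{6} = -3 - \left(- \frac{5}{6} + \frac{r}{6}\right) = - \frac{13}{6} - \frac{r}{6}$)
$n{\left(16,8 \right)} + 77 \cdot 393 = \left(- \frac{13}{6} - \frac{8}{3}\right) + 77 \cdot 393 = \left(- \frac{13}{6} - \frac{8}{3}\right) + 30261 = - \frac{29}{6} + 30261 = \frac{181537}{6}$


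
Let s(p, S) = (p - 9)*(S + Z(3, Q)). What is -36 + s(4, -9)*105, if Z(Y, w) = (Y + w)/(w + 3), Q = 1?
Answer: 4164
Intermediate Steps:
Z(Y, w) = (Y + w)/(3 + w)
s(p, S) = (1 + S)*(-9 + p) (s(p, S) = (p - 9)*(S + (3 + 1)/(3 + 1)) = (-9 + p)*(S + 4/4) = (-9 + p)*(S + (1/4)*4) = (-9 + p)*(S + 1) = (-9 + p)*(1 + S) = (1 + S)*(-9 + p))
-36 + s(4, -9)*105 = -36 + (-9 + 4 - 9*(-9) - 9*4)*105 = -36 + (-9 + 4 + 81 - 36)*105 = -36 + 40*105 = -36 + 4200 = 4164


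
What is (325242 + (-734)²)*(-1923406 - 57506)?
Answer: -1711504006176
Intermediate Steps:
(325242 + (-734)²)*(-1923406 - 57506) = (325242 + 538756)*(-1980912) = 863998*(-1980912) = -1711504006176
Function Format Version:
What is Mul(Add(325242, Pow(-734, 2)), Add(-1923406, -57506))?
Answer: -1711504006176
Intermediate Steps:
Mul(Add(325242, Pow(-734, 2)), Add(-1923406, -57506)) = Mul(Add(325242, 538756), -1980912) = Mul(863998, -1980912) = -1711504006176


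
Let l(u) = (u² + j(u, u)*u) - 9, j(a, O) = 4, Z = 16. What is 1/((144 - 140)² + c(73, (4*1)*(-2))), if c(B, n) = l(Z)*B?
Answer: 1/22719 ≈ 4.4016e-5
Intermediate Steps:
l(u) = -9 + u² + 4*u (l(u) = (u² + 4*u) - 9 = -9 + u² + 4*u)
c(B, n) = 311*B (c(B, n) = (-9 + 16² + 4*16)*B = (-9 + 256 + 64)*B = 311*B)
1/((144 - 140)² + c(73, (4*1)*(-2))) = 1/((144 - 140)² + 311*73) = 1/(4² + 22703) = 1/(16 + 22703) = 1/22719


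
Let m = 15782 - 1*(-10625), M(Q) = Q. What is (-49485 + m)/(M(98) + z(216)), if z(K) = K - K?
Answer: -11539/49 ≈ -235.49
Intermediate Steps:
m = 26407 (m = 15782 + 10625 = 26407)
z(K) = 0
(-49485 + m)/(M(98) + z(216)) = (-49485 + 26407)/(98 + 0) = -23078/98 = -23078*1/98 = -11539/49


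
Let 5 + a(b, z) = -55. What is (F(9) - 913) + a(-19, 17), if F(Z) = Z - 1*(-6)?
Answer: -958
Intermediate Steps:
F(Z) = 6 + Z (F(Z) = Z + 6 = 6 + Z)
a(b, z) = -60 (a(b, z) = -5 - 55 = -60)
(F(9) - 913) + a(-19, 17) = ((6 + 9) - 913) - 60 = (15 - 913) - 60 = -898 - 60 = -958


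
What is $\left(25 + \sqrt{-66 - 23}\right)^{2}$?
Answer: $\left(25 + i \sqrt{89}\right)^{2} \approx 536.0 + 471.7 i$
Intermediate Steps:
$\left(25 + \sqrt{-66 - 23}\right)^{2} = \left(25 + \sqrt{-89}\right)^{2} = \left(25 + i \sqrt{89}\right)^{2}$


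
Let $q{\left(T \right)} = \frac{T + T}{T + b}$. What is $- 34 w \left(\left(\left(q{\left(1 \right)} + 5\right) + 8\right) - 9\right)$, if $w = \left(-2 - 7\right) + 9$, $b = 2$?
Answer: $0$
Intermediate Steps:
$q{\left(T \right)} = \frac{2 T}{2 + T}$ ($q{\left(T \right)} = \frac{T + T}{T + 2} = \frac{2 T}{2 + T}$)
$w = 0$ ($w = -9 + 9 = 0$)
$- 34 w \left(\left(\left(q{\left(1 \right)} + 5\right) + 8\right) - 9\right) = \left(-34\right) 0 \left(\left(\left(2 \cdot 1 \frac{1}{2 + 1} + 5\right) + 8\right) - 9\right) = 0 \left(\left(\left(2 \cdot 1 \cdot \frac{1}{3} + 5\right) + 8\right) - 9\right) = 0 \left(\left(\left(\frac{2}{3} + 5\right) + 8\right) - 9\right) = 0 \left(\left(\frac{17}{3} + 8\right) - 9\right) = 0 \left(\frac{41}{3} - 9\right) = 0 \cdot \frac{14}{3} = 0$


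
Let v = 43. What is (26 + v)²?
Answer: 4761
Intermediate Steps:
(26 + v)² = (26 + 43)² = 69² = 4761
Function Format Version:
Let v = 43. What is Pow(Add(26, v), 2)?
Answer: 4761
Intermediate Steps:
Pow(Add(26, v), 2) = Pow(Add(26, 43), 2) = Pow(69, 2) = 4761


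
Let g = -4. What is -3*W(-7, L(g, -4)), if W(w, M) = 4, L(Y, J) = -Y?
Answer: -12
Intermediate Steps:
-3*W(-7, L(g, -4)) = -3*4 = -12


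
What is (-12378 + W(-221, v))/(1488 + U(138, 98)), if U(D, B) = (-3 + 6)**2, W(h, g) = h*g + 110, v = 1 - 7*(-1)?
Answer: -14036/1497 ≈ -9.3761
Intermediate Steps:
v = 8 (v = 1 + 7 = 8)
W(h, g) = 110 + g*h (W(h, g) = g*h + 110 = 110 + g*h)
U(D, B) = 9 (U(D, B) = 3**2 = 9)
(-12378 + W(-221, v))/(1488 + U(138, 98)) = (-12378 + (110 + 8*(-221)))/(1488 + 9) = (-12378 + (110 - 1768))/1497 = (-12378 - 1658)*(1/1497) = -14036*1/1497 = -14036/1497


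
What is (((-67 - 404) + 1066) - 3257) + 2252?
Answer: -410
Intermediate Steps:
(((-67 - 404) + 1066) - 3257) + 2252 = ((-471 + 1066) - 3257) + 2252 = (595 - 3257) + 2252 = -2662 + 2252 = -410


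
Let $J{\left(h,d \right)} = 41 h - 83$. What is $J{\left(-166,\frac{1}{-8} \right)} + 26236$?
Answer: $19347$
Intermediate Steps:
$J{\left(h,d \right)} = -83 + 41 h$
$J{\left(-166,\frac{1}{-8} \right)} + 26236 = \left(-83 + 41 \left(-166\right)\right) + 26236 = \left(-83 - 6806\right) + 26236 = -6889 + 26236 = 19347$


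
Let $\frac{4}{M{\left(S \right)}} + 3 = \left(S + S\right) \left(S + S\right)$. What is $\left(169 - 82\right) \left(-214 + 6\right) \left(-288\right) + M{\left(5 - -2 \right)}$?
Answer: $\frac{1005848068}{193} \approx 5.2116 \cdot 10^{6}$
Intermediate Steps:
$M{\left(S \right)} = \frac{4}{-3 + 4 S^{2}}$ ($M{\left(S \right)} = \frac{4}{-3 + \left(S + S\right) \left(S + S\right)} = \frac{4}{-3 + 2 S 2 S} = \frac{4}{-3 + 4 S^{2}}$)
$\left(169 - 82\right) \left(-214 + 6\right) \left(-288\right) + M{\left(5 - -2 \right)} = \left(169 - 82\right) \left(-214 + 6\right) \left(-288\right) + \frac{4}{-3 + 4 \left(5 - -2\right)^{2}} = 87 \left(-208\right) \left(-288\right) + \frac{4}{-3 + 4 \left(5 + 2\right)^{2}} = \left(-18096\right) \left(-288\right) + \frac{4}{-3 + 4 \cdot 7^{2}} = 5211648 + \frac{4}{-3 + 4 \cdot 49} = 5211648 + \frac{4}{-3 + 196} = 5211648 + \frac{4}{193} = \frac{1005848068}{193}$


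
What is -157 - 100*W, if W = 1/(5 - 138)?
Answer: -20781/133 ≈ -156.25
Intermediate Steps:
W = -1/133 (W = 1/(-133) = -1/133 ≈ -0.0075188)
-157 - 100*W = -157 - 100*(-1/133) = -157 + 100/133 = -20781/133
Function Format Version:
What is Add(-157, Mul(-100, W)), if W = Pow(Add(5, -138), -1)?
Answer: Rational(-20781, 133) ≈ -156.25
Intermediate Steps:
W = Rational(-1, 133) (W = Pow(-133, -1) = Rational(-1, 133) ≈ -0.0075188)
Add(-157, Mul(-100, W)) = Add(-157, Mul(-100, Rational(-1, 133))) = Add(-157, Rational(100, 133)) = Rational(-20781, 133)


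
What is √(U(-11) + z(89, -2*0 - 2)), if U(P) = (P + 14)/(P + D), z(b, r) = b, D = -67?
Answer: 3*√6682/26 ≈ 9.4319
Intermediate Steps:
U(P) = (14 + P)/(-67 + P) (U(P) = (P + 14)/(P - 67) = (14 + P)/(-67 + P))
√(U(-11) + z(89, -2*0 - 2)) = √((14 - 11)/(-67 - 11) + 89) = √(3/(-78) + 89) = √(-1/78*3 + 89) = √(-1/26 + 89) = √(2313/26) = 3*√6682/26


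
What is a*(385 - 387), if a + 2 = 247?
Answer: -490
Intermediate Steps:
a = 245 (a = -2 + 247 = 245)
a*(385 - 387) = 245*(385 - 387) = 245*(-2) = -490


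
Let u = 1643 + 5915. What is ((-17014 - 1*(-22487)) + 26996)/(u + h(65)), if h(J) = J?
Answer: 10823/2541 ≈ 4.2593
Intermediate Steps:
u = 7558
((-17014 - 1*(-22487)) + 26996)/(u + h(65)) = ((-17014 - 1*(-22487)) + 26996)/(7558 + 65) = ((-17014 + 22487) + 26996)/7623 = (5473 + 26996)*(1/7623) = 32469*(1/7623) = 10823/2541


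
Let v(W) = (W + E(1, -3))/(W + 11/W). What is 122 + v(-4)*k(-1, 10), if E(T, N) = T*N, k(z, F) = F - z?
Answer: 3602/27 ≈ 133.41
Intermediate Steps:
E(T, N) = N*T
v(W) = (-3 + W)/(W + 11/W) (v(W) = (W - 3*1)/(W + 11/W) = (W - 3)/(W + 11/W) = (-3 + W)/(W + 11/W))
122 + v(-4)*k(-1, 10) = 122 + (-4*(-3 - 4)/(11 + (-4)²))*(10 - 1*(-1)) = 122 + (-4*(-7)/(11 + 16))*(10 + 1) = 122 - 4*(-7)/27*11 = 122 - 4*1/27*(-7)*11 = 122 + (28/27)*11 = 122 + 308/27 = 3602/27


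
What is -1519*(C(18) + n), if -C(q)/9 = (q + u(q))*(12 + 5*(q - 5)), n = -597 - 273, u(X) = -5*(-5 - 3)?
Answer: 62376216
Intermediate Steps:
u(X) = 40 (u(X) = -5*(-8) = 40)
n = -870
C(q) = -9*(-13 + 5*q)*(40 + q) (C(q) = -9*(q + 40)*(12 + 5*(q - 5)) = -9*(40 + q)*(12 + 5*(-5 + q)) = -9*(40 + q)*(12 + (-25 + 5*q)) = -9*(40 + q)*(-13 + 5*q) = -9*(-13 + 5*q)*(40 + q))
-1519*(C(18) + n) = -1519*((4680 - 1683*18 - 45*18²) - 870) = -1519*((4680 - 30294 - 45*324) - 870) = -1519*((4680 - 30294 - 14580) - 870) = -1519*(-40194 - 870) = -1519*(-41064) = 62376216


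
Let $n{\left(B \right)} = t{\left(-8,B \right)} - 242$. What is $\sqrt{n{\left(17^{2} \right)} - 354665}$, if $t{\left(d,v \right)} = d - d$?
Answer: $7 i \sqrt{7243} \approx 595.74 i$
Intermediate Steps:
$t{\left(d,v \right)} = 0$
$n{\left(B \right)} = -242$ ($n{\left(B \right)} = 0 - 242 = -242$)
$\sqrt{n{\left(17^{2} \right)} - 354665} = \sqrt{-242 - 354665} = \sqrt{-354907} = 7 i \sqrt{7243}$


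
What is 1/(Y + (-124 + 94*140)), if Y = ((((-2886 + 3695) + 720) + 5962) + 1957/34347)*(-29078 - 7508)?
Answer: -34347/9412959342232 ≈ -3.6489e-9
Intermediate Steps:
Y = -9413407089724/34347 (Y = (((809 + 720) + 5962) + 1957*(1/34347))*(-36586) = ((1529 + 5962) + 1957/34347)*(-36586) = (7491 + 1957/34347)*(-36586) = (257295334/34347)*(-36586) = -9413407089724/34347 ≈ -2.7407e+8)
1/(Y + (-124 + 94*140)) = 1/(-9413407089724/34347 + (-124 + 94*140)) = 1/(-9413407089724/34347 + (-124 + 13160)) = 1/(-9413407089724/34347 + 13036) = 1/(-9412959342232/34347) = -34347/9412959342232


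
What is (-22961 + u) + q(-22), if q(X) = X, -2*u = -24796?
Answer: -10585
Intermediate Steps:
u = 12398 (u = -1/2*(-24796) = 12398)
(-22961 + u) + q(-22) = (-22961 + 12398) - 22 = -10563 - 22 = -10585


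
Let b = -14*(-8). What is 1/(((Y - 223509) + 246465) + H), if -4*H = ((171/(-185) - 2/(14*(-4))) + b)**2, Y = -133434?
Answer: -107329600/12188825409049 ≈ -8.8056e-6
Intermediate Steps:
b = 112
H = -331265860249/107329600 (H = -((171/(-185) - 2/(14*(-4))) + 112)**2/4 = -((171*(-1/185) - 2/(-56)) + 112)**2/4 = -((-171/185 - 2*(-1/56)) + 112)**2/4 = -((-171/185 + 1/28) + 112)**2/4 = -(-4603/5180 + 112)**2/4 = -(575557/5180)**2/4 = -1/4*331265860249/26832400 = -331265860249/107329600 ≈ -3086.4)
1/(((Y - 223509) + 246465) + H) = 1/(((-133434 - 223509) + 246465) - 331265860249/107329600) = 1/((-356943 + 246465) - 331265860249/107329600) = 1/(-110478 - 331265860249/107329600) = 1/(-12188825409049/107329600) = -107329600/12188825409049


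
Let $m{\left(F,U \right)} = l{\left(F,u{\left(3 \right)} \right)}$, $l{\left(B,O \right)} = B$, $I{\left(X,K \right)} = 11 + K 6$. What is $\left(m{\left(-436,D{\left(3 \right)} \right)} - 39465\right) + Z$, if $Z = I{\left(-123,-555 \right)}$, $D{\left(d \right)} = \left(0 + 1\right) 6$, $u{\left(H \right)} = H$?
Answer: $-43220$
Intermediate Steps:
$I{\left(X,K \right)} = 11 + 6 K$
$D{\left(d \right)} = 6$ ($D{\left(d \right)} = 1 \cdot 6 = 6$)
$m{\left(F,U \right)} = F$
$Z = -3319$ ($Z = 11 + 6 \left(-555\right) = 11 - 3330 = -3319$)
$\left(m{\left(-436,D{\left(3 \right)} \right)} - 39465\right) + Z = \left(-436 - 39465\right) - 3319 = -39901 - 3319 = -43220$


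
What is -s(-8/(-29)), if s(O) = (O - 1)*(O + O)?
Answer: 336/841 ≈ 0.39952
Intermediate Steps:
s(O) = 2*O*(-1 + O) (s(O) = (-1 + O)*(2*O) = 2*O*(-1 + O))
-s(-8/(-29)) = -2*(-8/(-29))*(-1 - 8/(-29)) = -2*(-8*(-1/29))*(-1 - 8*(-1/29)) = -2*8*(-1 + 8/29)/29 = -2*8*(-21)/(29*29) = -1*(-336/841) = 336/841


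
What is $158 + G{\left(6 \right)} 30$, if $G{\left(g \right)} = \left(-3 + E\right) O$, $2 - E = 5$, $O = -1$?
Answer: $338$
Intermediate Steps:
$E = -3$ ($E = 2 - 5 = -3$)
$G{\left(g \right)} = 6$ ($G{\left(g \right)} = \left(-3 - 3\right) \left(-1\right) = \left(-6\right) \left(-1\right) = 6$)
$158 + G{\left(6 \right)} 30 = 158 + 6 \cdot 30 = 158 + 180 = 338$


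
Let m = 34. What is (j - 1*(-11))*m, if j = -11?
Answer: 0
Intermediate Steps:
(j - 1*(-11))*m = (-11 - 1*(-11))*34 = (-11 + 11)*34 = 0*34 = 0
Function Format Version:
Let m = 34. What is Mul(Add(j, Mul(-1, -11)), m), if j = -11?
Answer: 0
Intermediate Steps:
Mul(Add(j, Mul(-1, -11)), m) = Mul(Add(-11, Mul(-1, -11)), 34) = Mul(Add(-11, 11), 34) = Mul(0, 34) = 0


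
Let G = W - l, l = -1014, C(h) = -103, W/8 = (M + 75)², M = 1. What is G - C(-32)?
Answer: 47325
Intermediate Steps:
W = 46208 (W = 8*(1 + 75)² = 8*76² = 8*5776 = 46208)
G = 47222 (G = 46208 - 1*(-1014) = 46208 + 1014 = 47222)
G - C(-32) = 47222 - 1*(-103) = 47222 + 103 = 47325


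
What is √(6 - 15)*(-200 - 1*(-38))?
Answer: -486*I ≈ -486.0*I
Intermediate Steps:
√(6 - 15)*(-200 - 1*(-38)) = √(-9)*(-200 + 38) = (3*I)*(-162) = -486*I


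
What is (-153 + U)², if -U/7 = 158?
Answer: 1585081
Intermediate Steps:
U = -1106 (U = -7*158 = -1106)
(-153 + U)² = (-153 - 1106)² = (-1259)² = 1585081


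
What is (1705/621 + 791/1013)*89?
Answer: 197435464/629073 ≈ 313.85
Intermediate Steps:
(1705/621 + 791/1013)*89 = (2218376/629073)*89 = 197435464/629073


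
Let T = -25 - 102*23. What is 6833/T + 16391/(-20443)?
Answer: -178550080/48470353 ≈ -3.6837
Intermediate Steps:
T = -2371 (T = -25 - 2346 = -2371)
6833/T + 16391/(-20443) = 6833/(-2371) + 16391/(-20443) = 6833*(-1/2371) + 16391*(-1/20443) = -6833/2371 - 16391/20443 = -178550080/48470353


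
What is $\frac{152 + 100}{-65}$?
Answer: $- \frac{252}{65} \approx -3.8769$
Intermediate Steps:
$\frac{152 + 100}{-65} = \left(- \frac{1}{65}\right) 252 = - \frac{252}{65}$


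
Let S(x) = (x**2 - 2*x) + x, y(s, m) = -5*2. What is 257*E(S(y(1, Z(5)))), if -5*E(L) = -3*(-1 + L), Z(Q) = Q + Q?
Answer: 84039/5 ≈ 16808.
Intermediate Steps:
Z(Q) = 2*Q
y(s, m) = -10
S(x) = x**2 - x
E(L) = -3/5 + 3*L/5 (E(L) = -(-3)*(-1 + L)/5 = -(3 - 3*L)/5 = -3/5 + 3*L/5)
257*E(S(y(1, Z(5)))) = 257*(-3/5 + 3*(-10*(-1 - 10))/5) = 257*(-3/5 + 3*(-10*(-11))/5) = 257*(-3/5 + (3/5)*110) = 257*(-3/5 + 66) = 257*(327/5) = 84039/5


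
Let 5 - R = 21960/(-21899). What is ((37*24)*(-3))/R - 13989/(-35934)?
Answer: -11445422963/25812590 ≈ -443.40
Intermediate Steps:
R = 2155/359 (R = 5 - 21960/(-21899) = 5 - 21960*(-1)/21899 = 5 - 1*(-360/359) = 5 + 360/359 = 2155/359 ≈ 6.0028)
((37*24)*(-3))/R - 13989/(-35934) = ((37*24)*(-3))/(2155/359) - 13989/(-35934) = (888*(-3))*(359/2155) - 13989*(-1/35934) = -2664*359/2155 + 4663/11978 = -956376/2155 + 4663/11978 = -11445422963/25812590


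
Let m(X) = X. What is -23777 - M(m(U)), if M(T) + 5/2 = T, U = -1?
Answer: -47547/2 ≈ -23774.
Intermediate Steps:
M(T) = -5/2 + T
-23777 - M(m(U)) = -23777 - (-5/2 - 1) = -23777 - 1*(-7/2) = -23777 + 7/2 = -47547/2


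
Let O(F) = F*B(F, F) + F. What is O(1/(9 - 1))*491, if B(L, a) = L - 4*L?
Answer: 2455/64 ≈ 38.359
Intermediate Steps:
B(L, a) = -3*L
O(F) = F - 3*F² (O(F) = F*(-3*F) + F = -3*F² + F = F - 3*F²)
O(1/(9 - 1))*491 = ((1 - 3/(9 - 1))/(9 - 1))*491 = ((1 - 3/8)/8)*491 = ((⅛)*(5/8))*491 = (5/64)*491 = 2455/64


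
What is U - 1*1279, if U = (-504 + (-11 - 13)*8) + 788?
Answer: -1187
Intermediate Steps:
U = 92 (U = (-504 - 24*8) + 788 = (-504 - 192) + 788 = -696 + 788 = 92)
U - 1*1279 = 92 - 1*1279 = 92 - 1279 = -1187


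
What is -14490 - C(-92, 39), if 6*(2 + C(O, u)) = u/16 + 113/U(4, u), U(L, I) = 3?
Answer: -4174469/288 ≈ -14495.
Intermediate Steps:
C(O, u) = 77/18 + u/96 (C(O, u) = -2 + (u/16 + 113/3)/6 = -2 + (113/3 + u/16)/6 = -2 + (113/18 + u/96) = 77/18 + u/96)
-14490 - C(-92, 39) = -14490 - (77/18 + (1/96)*39) = -14490 - (77/18 + 13/32) = -14490 - 1*1349/288 = -14490 - 1349/288 = -4174469/288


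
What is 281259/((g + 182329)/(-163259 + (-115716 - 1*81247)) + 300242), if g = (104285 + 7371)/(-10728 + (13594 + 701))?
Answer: 361393028769366/385783860394309 ≈ 0.93678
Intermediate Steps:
g = 111656/3567 (g = 111656/(-10728 + 14295) = 111656/3567 ≈ 31.302)
281259/((g + 182329)/(-163259 + (-115716 - 1*81247)) + 300242) = 281259/((111656/3567 + 182329)/(-163259 + (-115716 - 1*81247)) + 300242) = 281259/(650479199/(3567*(-163259 + (-115716 - 81247))) + 300242) = 281259/(650479199/(3567*(-163259 - 196963)) + 300242) = 281259/((650479199/3567)/(-360222) + 300242) = 281259/((650479199/3567)*(-1/360222) + 300242) = 281259/(-650479199/1284911874 + 300242) = 281259/(385783860394309/1284911874) = 281259*(1284911874/385783860394309) = 361393028769366/385783860394309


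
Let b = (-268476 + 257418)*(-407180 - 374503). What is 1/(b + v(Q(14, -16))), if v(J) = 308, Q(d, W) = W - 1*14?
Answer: 1/8643850922 ≈ 1.1569e-10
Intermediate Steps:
Q(d, W) = -14 + W (Q(d, W) = W - 14 = -14 + W)
b = 8643850614 (b = -11058*(-781683) = 8643850614)
1/(b + v(Q(14, -16))) = 1/(8643850614 + 308) = 1/8643850922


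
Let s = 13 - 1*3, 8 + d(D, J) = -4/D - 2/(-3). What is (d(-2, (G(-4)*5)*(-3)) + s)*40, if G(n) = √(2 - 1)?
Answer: 560/3 ≈ 186.67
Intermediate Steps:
G(n) = 1 (G(n) = √1 = 1)
d(D, J) = -22/3 - 4/D (d(D, J) = -8 + (-4/D - 2/(-3)) = -8 + (-4/D - 2*(-⅓)) = -8 + (-4/D + ⅔) = -8 + (⅔ - 4/D) = -22/3 - 4/D)
s = 10 (s = 13 - 3 = 10)
(d(-2, (G(-4)*5)*(-3)) + s)*40 = ((-22/3 - 4/(-2)) + 10)*40 = ((-22/3 - 4*(-½)) + 10)*40 = ((-22/3 + 2) + 10)*40 = (-16/3 + 10)*40 = (14/3)*40 = 560/3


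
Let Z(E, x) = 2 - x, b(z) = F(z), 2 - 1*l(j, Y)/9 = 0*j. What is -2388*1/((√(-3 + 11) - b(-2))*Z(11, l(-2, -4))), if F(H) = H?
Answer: -597/8 + 597*√2/8 ≈ 30.911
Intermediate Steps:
l(j, Y) = 18 (l(j, Y) = 18 - 0*j = 18 - 9*0 = 18 + 0 = 18)
b(z) = z
-2388*1/((√(-3 + 11) - b(-2))*Z(11, l(-2, -4))) = -2388*1/((2 - 1*18)*(√(-3 + 11) - 1*(-2))) = -2388*1/((2 - 18)*(√8 + 2)) = -2388*(-1/(16*(2*√2 + 2))) = -2388*(-1/(16*(2 + 2*√2))) = -2388/(-32 - 32*√2)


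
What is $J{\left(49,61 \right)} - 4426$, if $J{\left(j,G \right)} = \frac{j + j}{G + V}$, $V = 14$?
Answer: $- \frac{331852}{75} \approx -4424.7$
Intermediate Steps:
$J{\left(j,G \right)} = \frac{2 j}{14 + G}$ ($J{\left(j,G \right)} = \frac{j + j}{G + 14} = \frac{2 j}{14 + G}$)
$J{\left(49,61 \right)} - 4426 = 2 \cdot 49 \frac{1}{14 + 61} - 4426 = 2 \cdot 49 \cdot \frac{1}{75} - 4426 = \frac{98}{75} - 4426 = - \frac{331852}{75}$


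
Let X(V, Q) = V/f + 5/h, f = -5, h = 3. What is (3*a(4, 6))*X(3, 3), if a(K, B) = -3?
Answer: -48/5 ≈ -9.6000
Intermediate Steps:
X(V, Q) = 5/3 - V/5 (X(V, Q) = V/(-5) + 5/3 = V*(-⅕) + 5*(⅓) = -V/5 + 5/3 = 5/3 - V/5)
(3*a(4, 6))*X(3, 3) = (3*(-3))*(5/3 - ⅕*3) = -9*(5/3 - ⅗) = -9*16/15 = -48/5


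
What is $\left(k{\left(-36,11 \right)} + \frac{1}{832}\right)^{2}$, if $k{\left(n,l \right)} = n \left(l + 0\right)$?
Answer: $\frac{108551139841}{692224} \approx 1.5682 \cdot 10^{5}$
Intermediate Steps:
$k{\left(n,l \right)} = l n$ ($k{\left(n,l \right)} = n l = l n$)
$\left(k{\left(-36,11 \right)} + \frac{1}{832}\right)^{2} = \left(11 \left(-36\right) + \frac{1}{832}\right)^{2} = \left(-396 + \frac{1}{832}\right)^{2} = \left(- \frac{329471}{832}\right)^{2} = \frac{108551139841}{692224}$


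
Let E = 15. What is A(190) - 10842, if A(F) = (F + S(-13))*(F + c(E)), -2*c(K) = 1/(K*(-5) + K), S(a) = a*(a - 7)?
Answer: 298647/4 ≈ 74662.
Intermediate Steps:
S(a) = a*(-7 + a)
c(K) = 1/(8*K) (c(K) = -1/(2*(K*(-5) + K)) = -1/(2*(-5*K + K)) = -(-1/(4*K))/2 = -(-1)/(8*K) = 1/(8*K))
A(F) = (260 + F)*(1/120 + F) (A(F) = (F - 13*(-7 - 13))*(F + (1/8)/15) = (F - 13*(-20))*(F + (1/8)*(1/15)) = (F + 260)*(F + 1/120) = (260 + F)*(1/120 + F))
A(190) - 10842 = (13/6 + 190**2 + (31201/120)*190) - 10842 = (13/6 + 36100 + 592819/12) - 10842 = 342015/4 - 10842 = 298647/4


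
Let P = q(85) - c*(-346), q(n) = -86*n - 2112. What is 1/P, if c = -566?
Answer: -1/205258 ≈ -4.8719e-6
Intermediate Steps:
q(n) = -2112 - 86*n
P = -205258 (P = (-2112 - 86*85) - (-566)*(-346) = (-2112 - 7310) - 1*195836 = -9422 - 195836 = -205258)
1/P = 1/(-205258) = -1/205258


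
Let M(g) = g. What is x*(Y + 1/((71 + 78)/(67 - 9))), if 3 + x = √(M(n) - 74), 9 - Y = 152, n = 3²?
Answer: 63747/149 - 21249*I*√65/149 ≈ 427.83 - 1149.8*I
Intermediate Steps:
n = 9
Y = -143 (Y = 9 - 1*152 = 9 - 152 = -143)
x = -3 + I*√65 (x = -3 + √(9 - 74) = -3 + √(-65) = -3 + I*√65 ≈ -3.0 + 8.0623*I)
x*(Y + 1/((71 + 78)/(67 - 9))) = (-3 + I*√65)*(-143 + 1/((71 + 78)/(67 - 9))) = (-3 + I*√65)*(-143 + 1/(149/58)) = (-3 + I*√65)*(-143 + 58/149) = (-3 + I*√65)*(-21249/149) = 63747/149 - 21249*I*√65/149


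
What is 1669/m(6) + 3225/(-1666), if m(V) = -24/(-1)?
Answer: 1351577/19992 ≈ 67.606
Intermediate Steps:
m(V) = 24 (m(V) = -24*(-1) = 24)
1669/m(6) + 3225/(-1666) = 1669/24 + 3225/(-1666) = 1669*(1/24) + 3225*(-1/1666) = 1669/24 - 3225/1666 = 1351577/19992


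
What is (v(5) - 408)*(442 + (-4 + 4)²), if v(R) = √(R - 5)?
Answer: -180336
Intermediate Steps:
v(R) = √(-5 + R)
(v(5) - 408)*(442 + (-4 + 4)²) = (√(-5 + 5) - 408)*(442 + (-4 + 4)²) = (√0 - 408)*(442 + 0²) = (0 - 408)*(442 + 0) = -408*442 = -180336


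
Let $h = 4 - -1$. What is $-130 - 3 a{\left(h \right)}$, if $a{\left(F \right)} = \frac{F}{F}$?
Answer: $-133$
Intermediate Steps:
$h = 5$ ($h = 4 + 1 = 5$)
$a{\left(F \right)} = 1$
$-130 - 3 a{\left(h \right)} = -130 - 3 = -133$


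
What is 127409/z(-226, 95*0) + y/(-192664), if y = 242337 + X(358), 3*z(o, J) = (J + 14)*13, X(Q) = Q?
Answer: 36798606119/17532424 ≈ 2098.9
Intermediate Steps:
z(o, J) = 182/3 + 13*J/3 (z(o, J) = ((J + 14)*13)/3 = ((14 + J)*13)/3 = (182 + 13*J)/3 = 182/3 + 13*J/3)
y = 242695 (y = 242337 + 358 = 242695)
127409/z(-226, 95*0) + y/(-192664) = 127409/(182/3 + 13*(95*0)/3) + 242695/(-192664) = 127409/(182/3 + (13/3)*0) + 242695*(-1/192664) = 127409/(182/3 + 0) - 242695/192664 = 127409/(182/3) - 242695/192664 = 127409*(3/182) - 242695/192664 = 382227/182 - 242695/192664 = 36798606119/17532424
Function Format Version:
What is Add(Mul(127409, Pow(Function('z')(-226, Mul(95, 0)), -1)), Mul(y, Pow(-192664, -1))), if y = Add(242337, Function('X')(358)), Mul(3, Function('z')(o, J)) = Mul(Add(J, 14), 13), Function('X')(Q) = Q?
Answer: Rational(36798606119, 17532424) ≈ 2098.9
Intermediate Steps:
Function('z')(o, J) = Add(Rational(182, 3), Mul(Rational(13, 3), J)) (Function('z')(o, J) = Mul(Rational(1, 3), Mul(Add(J, 14), 13)) = Mul(Rational(1, 3), Mul(Add(14, J), 13)) = Mul(Rational(1, 3), Add(182, Mul(13, J))) = Add(Rational(182, 3), Mul(Rational(13, 3), J)))
y = 242695 (y = Add(242337, 358) = 242695)
Add(Mul(127409, Pow(Function('z')(-226, Mul(95, 0)), -1)), Mul(y, Pow(-192664, -1))) = Add(Mul(127409, Pow(Add(Rational(182, 3), Mul(Rational(13, 3), Mul(95, 0))), -1)), Mul(242695, Pow(-192664, -1))) = Add(Mul(127409, Pow(Add(Rational(182, 3), Mul(Rational(13, 3), 0)), -1)), Mul(242695, Rational(-1, 192664))) = Add(Mul(127409, Pow(Add(Rational(182, 3), 0), -1)), Rational(-242695, 192664)) = Add(Mul(127409, Pow(Rational(182, 3), -1)), Rational(-242695, 192664)) = Add(Mul(127409, Rational(3, 182)), Rational(-242695, 192664)) = Add(Rational(382227, 182), Rational(-242695, 192664)) = Rational(36798606119, 17532424)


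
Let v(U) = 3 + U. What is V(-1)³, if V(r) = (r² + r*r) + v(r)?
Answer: 64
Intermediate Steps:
V(r) = 3 + r + 2*r² (V(r) = (r² + r*r) + (3 + r) = (r² + r²) + (3 + r) = 2*r² + (3 + r) = 3 + r + 2*r²)
V(-1)³ = (3 - 1 + 2*(-1)²)³ = (3 - 1 + 2*1)³ = (3 - 1 + 2)³ = 4³ = 64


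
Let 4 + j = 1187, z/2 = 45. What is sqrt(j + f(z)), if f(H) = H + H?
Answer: sqrt(1363) ≈ 36.919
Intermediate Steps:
z = 90 (z = 2*45 = 90)
j = 1183 (j = -4 + 1187 = 1183)
f(H) = 2*H
sqrt(j + f(z)) = sqrt(1183 + 2*90) = sqrt(1183 + 180) = sqrt(1363)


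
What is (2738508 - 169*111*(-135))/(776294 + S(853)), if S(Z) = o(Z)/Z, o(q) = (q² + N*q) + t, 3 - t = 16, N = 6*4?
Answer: 4496139969/662926850 ≈ 6.7823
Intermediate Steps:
N = 24
t = -13 (t = 3 - 1*16 = 3 - 16 = -13)
o(q) = -13 + q² + 24*q (o(q) = (q² + 24*q) - 13 = -13 + q² + 24*q)
S(Z) = (-13 + Z² + 24*Z)/Z
(2738508 - 169*111*(-135))/(776294 + S(853)) = (2738508 - 169*111*(-135))/(776294 + (24 + 853 - 13/853)) = (2738508 - 18759*(-135))/(776294 + (24 + 853 - 13*1/853)) = (2738508 + 2532465)/(776294 + (24 + 853 - 13/853)) = 5270973/(776294 + 748068/853) = 5270973/(662926850/853) = 5270973*(853/662926850) = 4496139969/662926850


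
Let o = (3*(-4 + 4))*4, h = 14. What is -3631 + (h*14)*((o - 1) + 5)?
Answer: -2847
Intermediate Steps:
o = 0 (o = (3*0)*4 = 0*4 = 0)
-3631 + (h*14)*((o - 1) + 5) = -3631 + (14*14)*((0 - 1) + 5) = -3631 + 196*(-1 + 5) = -3631 + 196*4 = -3631 + 784 = -2847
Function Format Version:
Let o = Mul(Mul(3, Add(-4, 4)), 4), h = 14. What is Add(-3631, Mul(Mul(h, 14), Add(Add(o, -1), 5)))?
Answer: -2847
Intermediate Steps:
o = 0 (o = Mul(Mul(3, 0), 4) = Mul(0, 4) = 0)
Add(-3631, Mul(Mul(h, 14), Add(Add(o, -1), 5))) = Add(-3631, Mul(Mul(14, 14), Add(Add(0, -1), 5))) = Add(-3631, Mul(196, Add(-1, 5))) = Add(-3631, Mul(196, 4)) = Add(-3631, 784) = -2847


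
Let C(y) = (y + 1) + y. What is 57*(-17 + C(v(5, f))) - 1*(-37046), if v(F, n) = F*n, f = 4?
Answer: 38414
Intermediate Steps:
C(y) = 1 + 2*y (C(y) = (1 + y) + y = 1 + 2*y)
57*(-17 + C(v(5, f))) - 1*(-37046) = 57*(-17 + (1 + 2*(5*4))) - 1*(-37046) = 57*(-17 + (1 + 2*20)) + 37046 = 57*(-17 + (1 + 40)) + 37046 = 57*(-17 + 41) + 37046 = 57*24 + 37046 = 1368 + 37046 = 38414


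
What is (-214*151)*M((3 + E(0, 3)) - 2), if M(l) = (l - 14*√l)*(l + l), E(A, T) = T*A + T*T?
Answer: -6462800 + 9047920*√10 ≈ 2.2149e+7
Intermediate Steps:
E(A, T) = T² + A*T (E(A, T) = A*T + T² = T² + A*T)
M(l) = 2*l*(l - 14*√l) (M(l) = (l - 14*√l)*(2*l) = 2*l*(l - 14*√l))
(-214*151)*M((3 + E(0, 3)) - 2) = (-214*151)*(-28*((3 + 3*(0 + 3)) - 2)^(3/2) + 2*((3 + 3*(0 + 3)) - 2)²) = -32314*(-28*((3 + 3*3) - 2)^(3/2) + 2*((3 + 3*3) - 2)²) = -32314*(-28*((3 + 9) - 2)^(3/2) + 2*((3 + 9) - 2)²) = -32314*(-28*(12 - 2)^(3/2) + 2*(12 - 2)²) = -32314*(-280*√10 + 2*10²) = -32314*(-280*√10 + 2*100) = -32314*(-280*√10 + 200) = -32314*(200 - 280*√10) = -6462800 + 9047920*√10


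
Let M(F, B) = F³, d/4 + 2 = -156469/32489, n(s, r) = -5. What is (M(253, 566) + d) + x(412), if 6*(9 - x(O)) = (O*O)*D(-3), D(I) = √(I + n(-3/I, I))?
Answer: 526135272066/32489 - 169744*I*√2/3 ≈ 1.6194e+7 - 80018.0*I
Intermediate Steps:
D(I) = √(-5 + I) (D(I) = √(I - 5) = √(-5 + I))
d = -885788/32489 (d = -8 + 4*(-156469/32489) = -8 - 625876/32489 = -885788/32489 ≈ -27.264)
x(O) = 9 - I*√2*O²/3 (x(O) = 9 - O*O*√(-5 - 3)/6 = 9 - O²*√(-8)/6 = 9 - O²*2*I*√2/6 = 9 - I*√2*O²/3)
(M(253, 566) + d) + x(412) = (253³ - 885788/32489) + (9 - ⅓*I*√2*412²) = (16194277 - 885788/32489) + (9 - ⅓*I*√2*169744) = 526134979665/32489 + (9 - 169744*I*√2/3) = 526135272066/32489 - 169744*I*√2/3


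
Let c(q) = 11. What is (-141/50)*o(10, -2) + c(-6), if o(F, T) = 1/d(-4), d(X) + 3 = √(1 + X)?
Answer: 2341/200 + 47*I*√3/200 ≈ 11.705 + 0.40703*I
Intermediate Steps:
d(X) = -3 + √(1 + X)
o(F, T) = 1/(-3 + I*√3) (o(F, T) = 1/(-3 + √(1 - 4)) = 1/(-3 + √(-3)) = 1/(-3 + I*√3))
(-141/50)*o(10, -2) + c(-6) = (-141/50)*(-¼ - I*√3/12) + 11 = (-141*1/50)*(-¼ - I*√3/12) + 11 = -141*(-¼ - I*√3/12)/50 + 11 = (141/200 + 47*I*√3/200) + 11 = 2341/200 + 47*I*√3/200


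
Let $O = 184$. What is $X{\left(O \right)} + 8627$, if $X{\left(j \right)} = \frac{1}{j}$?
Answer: $\frac{1587369}{184} \approx 8627.0$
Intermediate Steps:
$X{\left(O \right)} + 8627 = \frac{1}{184} + 8627 = \frac{1587369}{184}$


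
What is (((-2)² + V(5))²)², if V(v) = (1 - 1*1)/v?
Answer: 256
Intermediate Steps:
V(v) = 0 (V(v) = (1 - 1)/v = 0/v = 0)
(((-2)² + V(5))²)² = (((-2)² + 0)²)² = ((4 + 0)²)² = (4²)² = 16² = 256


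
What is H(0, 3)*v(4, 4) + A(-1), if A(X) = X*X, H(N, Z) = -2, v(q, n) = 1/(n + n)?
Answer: ¾ ≈ 0.75000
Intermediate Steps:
v(q, n) = 1/(2*n)
A(X) = X²
H(0, 3)*v(4, 4) + A(-1) = -1/4 + (-1)² = -1/4 + 1 = -2*⅛ + 1 = -¼ + 1 = ¾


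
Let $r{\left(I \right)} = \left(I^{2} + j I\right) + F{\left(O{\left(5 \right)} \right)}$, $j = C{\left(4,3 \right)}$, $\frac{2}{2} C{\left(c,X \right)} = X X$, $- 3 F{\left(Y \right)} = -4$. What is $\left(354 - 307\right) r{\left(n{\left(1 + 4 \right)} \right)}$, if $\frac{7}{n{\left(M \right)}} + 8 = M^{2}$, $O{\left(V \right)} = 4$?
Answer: $\frac{212252}{867} \approx 244.81$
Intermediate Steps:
$F{\left(Y \right)} = \frac{4}{3}$ ($F{\left(Y \right)} = \left(- \frac{1}{3}\right) \left(-4\right) = \frac{4}{3}$)
$C{\left(c,X \right)} = X^{2}$ ($C{\left(c,X \right)} = X X = X^{2}$)
$n{\left(M \right)} = \frac{7}{-8 + M^{2}}$
$j = 9$ ($j = 3^{2} = 9$)
$r{\left(I \right)} = \frac{4}{3} + I^{2} + 9 I$ ($r{\left(I \right)} = \left(I^{2} + 9 I\right) + \frac{4}{3} = \frac{4}{3} + I^{2} + 9 I$)
$\left(354 - 307\right) r{\left(n{\left(1 + 4 \right)} \right)} = \left(354 - 307\right) \left(\frac{4}{3} + \left(\frac{7}{-8 + \left(1 + 4\right)^{2}}\right)^{2} + 9 \frac{7}{-8 + \left(1 + 4\right)^{2}}\right) = 47 \left(\frac{4}{3} + \left(\frac{7}{-8 + 5^{2}}\right)^{2} + 9 \frac{7}{-8 + 5^{2}}\right) = 47 \left(\frac{4}{3} + \left(\frac{7}{-8 + 25}\right)^{2} + 9 \frac{7}{-8 + 25}\right) = 47 \left(\frac{4}{3} + \left(\frac{7}{17}\right)^{2} + 9 \cdot \frac{7}{17}\right) = 47 \left(\frac{4}{3} + \frac{49}{289} + \frac{63}{17}\right) = 47 \cdot \frac{4516}{867} = \frac{212252}{867}$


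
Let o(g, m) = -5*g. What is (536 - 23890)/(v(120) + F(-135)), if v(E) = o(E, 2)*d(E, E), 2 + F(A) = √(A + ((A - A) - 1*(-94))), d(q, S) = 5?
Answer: 70108708/9012045 + 23354*I*√41/9012045 ≈ 7.7794 + 0.016593*I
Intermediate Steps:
F(A) = -2 + √(94 + A) (F(A) = -2 + √(A + ((A - A) - 1*(-94))) = -2 + √(A + (0 + 94)) = -2 + √(A + 94) = -2 + √(94 + A))
v(E) = -25*E (v(E) = -5*E*5 = -25*E)
(536 - 23890)/(v(120) + F(-135)) = (536 - 23890)/(-25*120 + (-2 + √(94 - 135))) = -23354/(-3000 + (-2 + √(-41))) = -23354/(-3000 + (-2 + I*√41)) = -23354/(-3002 + I*√41)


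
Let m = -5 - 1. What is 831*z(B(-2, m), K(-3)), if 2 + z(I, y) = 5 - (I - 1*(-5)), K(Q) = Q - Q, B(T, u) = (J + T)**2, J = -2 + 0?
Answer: -14958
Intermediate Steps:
J = -2
m = -6
B(T, u) = (-2 + T)**2
K(Q) = 0
z(I, y) = -2 - I (z(I, y) = -2 + (5 - (I - 1*(-5))) = -2 + (5 - (I + 5)) = -2 + (5 - (5 + I)) = -2 + (5 + (-5 - I)) = -2 - I)
831*z(B(-2, m), K(-3)) = 831*(-2 - (-2 - 2)**2) = 831*(-2 - 1*(-4)**2) = 831*(-2 - 1*16) = 831*(-2 - 16) = 831*(-18) = -14958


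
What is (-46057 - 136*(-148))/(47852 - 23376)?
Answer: -25929/24476 ≈ -1.0594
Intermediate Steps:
(-46057 - 136*(-148))/(47852 - 23376) = (-46057 + 20128)/24476 = -25929*1/24476 = -25929/24476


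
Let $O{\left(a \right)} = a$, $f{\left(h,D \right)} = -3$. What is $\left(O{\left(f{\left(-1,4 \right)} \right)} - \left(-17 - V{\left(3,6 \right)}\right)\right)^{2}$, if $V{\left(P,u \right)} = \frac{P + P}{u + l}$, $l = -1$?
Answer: $\frac{5776}{25} \approx 231.04$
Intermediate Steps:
$V{\left(P,u \right)} = \frac{2 P}{-1 + u}$ ($V{\left(P,u \right)} = \frac{P + P}{u - 1} = \frac{2 P}{-1 + u}$)
$\left(O{\left(f{\left(-1,4 \right)} \right)} - \left(-17 - V{\left(3,6 \right)}\right)\right)^{2} = \left(-3 + \left(34 - \left(17 - 2 \cdot 3 \frac{1}{-1 + 6}\right)\right)\right)^{2} = \left(-3 + \left(34 - \left(17 - 2 \cdot 3 \cdot \frac{1}{5}\right)\right)\right)^{2} = \left(-3 + \left(34 - \left(17 - \frac{6}{5}\right)\right)\right)^{2} = \left(-3 + \left(34 - \frac{79}{5}\right)\right)^{2} = \left(-3 + \frac{91}{5}\right)^{2} = \left(\frac{76}{5}\right)^{2} = \frac{5776}{25}$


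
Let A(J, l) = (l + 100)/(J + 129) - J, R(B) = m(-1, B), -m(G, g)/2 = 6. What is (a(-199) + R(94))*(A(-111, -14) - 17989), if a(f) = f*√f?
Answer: 643436/3 + 32010941*I*√199/9 ≈ 2.1448e+5 + 5.0174e+7*I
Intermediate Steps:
m(G, g) = -12 (m(G, g) = -2*6 = -12)
R(B) = -12
a(f) = f^(3/2)
A(J, l) = -J + (100 + l)/(129 + J) (A(J, l) = (100 + l)/(129 + J) - J = -J + (100 + l)/(129 + J))
(a(-199) + R(94))*(A(-111, -14) - 17989) = ((-199)^(3/2) - 12)*((100 - 14 - 1*(-111)² - 129*(-111))/(129 - 111) - 17989) = (-199*I*√199 - 12)*((100 - 14 - 1*12321 + 14319)/18 - 17989) = (-12 - 199*I*√199)*((100 - 14 - 12321 + 14319)/18 - 17989) = (-12 - 199*I*√199)*((1/18)*2084 - 17989) = (-12 - 199*I*√199)*(1042/9 - 17989) = (-12 - 199*I*√199)*(-160859/9) = 643436/3 + 32010941*I*√199/9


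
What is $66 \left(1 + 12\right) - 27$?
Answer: $831$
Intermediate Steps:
$66 \left(1 + 12\right) - 27 = 66 \cdot 13 - 27 = 858 - 27 = 831$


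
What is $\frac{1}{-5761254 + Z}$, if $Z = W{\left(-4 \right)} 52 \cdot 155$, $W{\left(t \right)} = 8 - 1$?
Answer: $- \frac{1}{5704834} \approx -1.7529 \cdot 10^{-7}$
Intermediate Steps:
$W{\left(t \right)} = 7$ ($W{\left(t \right)} = 8 - 1 = 7$)
$Z = 56420$ ($Z = 7 \cdot 52 \cdot 155 = 364 \cdot 155 = 56420$)
$\frac{1}{-5761254 + Z} = \frac{1}{-5761254 + 56420} = \frac{1}{-5704834} = - \frac{1}{5704834}$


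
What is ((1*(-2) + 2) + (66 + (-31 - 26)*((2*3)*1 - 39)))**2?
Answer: 3790809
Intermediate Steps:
((1*(-2) + 2) + (66 + (-31 - 26)*((2*3)*1 - 39)))**2 = ((-2 + 2) + (66 - 57*(6*1 - 39)))**2 = (0 + (66 - 57*(6 - 39)))**2 = (0 + (66 - 57*(-33)))**2 = (0 + (66 + 1881))**2 = (0 + 1947)**2 = 1947**2 = 3790809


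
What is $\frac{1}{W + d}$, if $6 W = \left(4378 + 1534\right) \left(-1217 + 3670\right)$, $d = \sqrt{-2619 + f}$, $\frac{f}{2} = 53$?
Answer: $\frac{21753204}{52577987163241} - \frac{9 i \sqrt{2513}}{52577987163241} \approx 4.1373 \cdot 10^{-7} - 8.5809 \cdot 10^{-12} i$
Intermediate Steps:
$f = 106$ ($f = 2 \cdot 53 = 106$)
$d = i \sqrt{2513}$ ($d = \sqrt{-2619 + 106} = \sqrt{-2513} = i \sqrt{2513} \approx 50.13 i$)
$W = \frac{7251068}{3}$ ($W = \frac{\left(4378 + 1534\right) \left(-1217 + 3670\right)}{6} = \frac{5912 \cdot 2453}{6} = \frac{1}{6} \cdot 14502136 = \frac{7251068}{3} \approx 2.417 \cdot 10^{6}$)
$\frac{1}{W + d} = \frac{1}{\frac{7251068}{3} + i \sqrt{2513}}$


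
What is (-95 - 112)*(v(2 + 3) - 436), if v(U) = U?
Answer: 89217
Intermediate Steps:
(-95 - 112)*(v(2 + 3) - 436) = (-95 - 112)*((2 + 3) - 436) = -207*(5 - 436) = -207*(-431) = 89217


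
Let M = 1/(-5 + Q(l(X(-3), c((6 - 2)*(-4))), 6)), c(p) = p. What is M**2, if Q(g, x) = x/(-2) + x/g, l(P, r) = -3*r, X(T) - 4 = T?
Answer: 64/3969 ≈ 0.016125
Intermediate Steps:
X(T) = 4 + T
Q(g, x) = -x/2 + x/g (Q(g, x) = x*(-1/2) + x/g = -x/2 + x/g)
M = -8/63 (M = 1/(-5 + (-1/2*6 + 6/((-3*(6 - 2)*(-4))))) = 1/(-5 + (-3 + 6/((-12*(-4))))) = 1/(-5 + (-3 + 6/((-3*(-16))))) = 1/(-5 + (-3 + 6/48)) = 1/(-5 + (-3 + 6*(1/48))) = 1/(-5 + (-3 + 1/8)) = 1/(-5 - 23/8) = 1/(-63/8) = -8/63 ≈ -0.12698)
M**2 = (-8/63)**2 = 64/3969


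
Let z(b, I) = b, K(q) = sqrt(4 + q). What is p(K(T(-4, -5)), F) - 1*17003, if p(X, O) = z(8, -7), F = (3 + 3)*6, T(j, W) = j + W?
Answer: -16995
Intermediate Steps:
T(j, W) = W + j
F = 36 (F = 6*6 = 36)
p(X, O) = 8
p(K(T(-4, -5)), F) - 1*17003 = 8 - 1*17003 = 8 - 17003 = -16995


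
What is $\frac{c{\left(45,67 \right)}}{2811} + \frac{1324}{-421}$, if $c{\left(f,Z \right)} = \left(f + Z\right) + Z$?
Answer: $- \frac{3646405}{1183431} \approx -3.0812$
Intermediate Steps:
$c{\left(f,Z \right)} = f + 2 Z$ ($c{\left(f,Z \right)} = \left(Z + f\right) + Z = f + 2 Z$)
$\frac{c{\left(45,67 \right)}}{2811} + \frac{1324}{-421} = \frac{45 + 2 \cdot 67}{2811} + \frac{1324}{-421} = \left(45 + 134\right) \frac{1}{2811} + 1324 \left(- \frac{1}{421}\right) = 179 \cdot \frac{1}{2811} - \frac{1324}{421} = \frac{179}{2811} - \frac{1324}{421} = - \frac{3646405}{1183431}$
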